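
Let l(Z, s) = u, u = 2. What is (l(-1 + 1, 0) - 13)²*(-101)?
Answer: -12221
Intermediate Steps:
l(Z, s) = 2
(l(-1 + 1, 0) - 13)²*(-101) = (2 - 13)²*(-101) = (-11)²*(-101) = 121*(-101) = -12221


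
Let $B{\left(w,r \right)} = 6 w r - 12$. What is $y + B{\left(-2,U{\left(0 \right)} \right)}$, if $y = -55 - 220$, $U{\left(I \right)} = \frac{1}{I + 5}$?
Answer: $- \frac{1447}{5} \approx -289.4$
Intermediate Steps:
$U{\left(I \right)} = \frac{1}{5 + I}$
$B{\left(w,r \right)} = -12 + 6 r w$ ($B{\left(w,r \right)} = 6 r w - 12 = -12 + 6 r w$)
$y = -275$
$y + B{\left(-2,U{\left(0 \right)} \right)} = -275 - \left(12 - 6 \frac{1}{5 + 0} \left(-2\right)\right) = -275 - \left(12 - 6 \cdot \frac{1}{5} \left(-2\right)\right) = -275 - \left(12 - - \frac{12}{5}\right) = -275 - \frac{72}{5} = - \frac{1447}{5}$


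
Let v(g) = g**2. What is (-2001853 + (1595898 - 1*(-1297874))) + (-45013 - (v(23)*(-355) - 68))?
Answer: 1034769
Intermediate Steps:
(-2001853 + (1595898 - 1*(-1297874))) + (-45013 - (v(23)*(-355) - 68)) = (-2001853 + (1595898 - 1*(-1297874))) + (-45013 - (23**2*(-355) - 68)) = (-2001853 + (1595898 + 1297874)) + (-45013 - (529*(-355) - 68)) = (-2001853 + 2893772) + (-45013 - (-187795 - 68)) = 891919 + (-45013 - 1*(-187863)) = 891919 + (-45013 + 187863) = 891919 + 142850 = 1034769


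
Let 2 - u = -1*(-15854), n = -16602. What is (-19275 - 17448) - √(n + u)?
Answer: -36723 - 3*I*√3606 ≈ -36723.0 - 180.15*I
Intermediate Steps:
u = -15852 (u = 2 - (-1)*(-15854) = 2 - 1*15854 = 2 - 15854 = -15852)
(-19275 - 17448) - √(n + u) = (-19275 - 17448) - √(-16602 - 15852) = -36723 - √(-32454) = -36723 - 3*I*√3606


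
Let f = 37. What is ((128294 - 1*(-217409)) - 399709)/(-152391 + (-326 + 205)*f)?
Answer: 27003/78434 ≈ 0.34428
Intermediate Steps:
((128294 - 1*(-217409)) - 399709)/(-152391 + (-326 + 205)*f) = ((128294 - 1*(-217409)) - 399709)/(-152391 + (-326 + 205)*37) = ((128294 + 217409) - 399709)/(-152391 - 121*37) = (345703 - 399709)/(-152391 - 4477) = -54006/(-156868) = -54006*(-1/156868) = 27003/78434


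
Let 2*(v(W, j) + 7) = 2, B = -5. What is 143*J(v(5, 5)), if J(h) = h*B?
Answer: 4290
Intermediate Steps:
v(W, j) = -6 (v(W, j) = -7 + (½)*2 = -7 + 1 = -6)
J(h) = -5*h (J(h) = h*(-5) = -5*h)
143*J(v(5, 5)) = 143*(-5*(-6)) = 143*30 = 4290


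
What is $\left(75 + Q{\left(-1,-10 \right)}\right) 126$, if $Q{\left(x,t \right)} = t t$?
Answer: $22050$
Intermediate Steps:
$Q{\left(x,t \right)} = t^{2}$
$\left(75 + Q{\left(-1,-10 \right)}\right) 126 = \left(75 + \left(-10\right)^{2}\right) 126 = \left(75 + 100\right) 126 = 175 \cdot 126 = 22050$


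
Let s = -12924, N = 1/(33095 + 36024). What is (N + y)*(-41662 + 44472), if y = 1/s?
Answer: -78953975/446646978 ≈ -0.17677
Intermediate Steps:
N = 1/69119 ≈ 1.4468e-5
y = -1/12924 (y = 1/(-12924) = -1/12924 ≈ -7.7375e-5)
(N + y)*(-41662 + 44472) = (1/69119 - 1/12924)*(-41662 + 44472) = -56195/893293956*2810 = -78953975/446646978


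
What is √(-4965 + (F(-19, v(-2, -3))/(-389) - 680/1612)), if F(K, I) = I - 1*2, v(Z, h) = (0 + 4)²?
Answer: 3*I*√13558950744001/156767 ≈ 70.466*I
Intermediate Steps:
v(Z, h) = 16 (v(Z, h) = 4² = 16)
F(K, I) = -2 + I (F(K, I) = I - 2 = -2 + I)
√(-4965 + (F(-19, v(-2, -3))/(-389) - 680/1612)) = √(-4965 + ((-2 + 16)/(-389) - 680/1612)) = √(-4965 + (14*(-1/389) - 680*1/1612)) = √(-4965 + (-14/389 - 170/403)) = √(-4965 - 71772/156767) = √(-778419927/156767) = 3*I*√13558950744001/156767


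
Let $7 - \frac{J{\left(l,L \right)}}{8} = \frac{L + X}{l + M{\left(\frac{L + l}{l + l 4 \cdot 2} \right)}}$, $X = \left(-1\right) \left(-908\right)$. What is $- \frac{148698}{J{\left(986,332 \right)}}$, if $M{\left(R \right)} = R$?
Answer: $- \frac{325317097809}{100507628} \approx -3236.7$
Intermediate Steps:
$X = 908$
$J{\left(l,L \right)} = 56 - \frac{8 \left(908 + L\right)}{l + \frac{L + l}{9 l}}$ ($J{\left(l,L \right)} = 56 - 8 \frac{L + 908}{l + \frac{L + l}{l + l 4 \cdot 2}} = 56 - 8 \frac{908 + L}{l + \frac{L + l}{l + 4 l 2}} = 56 - 8 \frac{908 + L}{l + \frac{L + l}{l + 8 l}} = 56 - 8 \frac{908 + L}{l + \frac{L + l}{9 l}} = 56 - \frac{8 \left(908 + L\right)}{l + \frac{L + l}{9 l}}$)
$- \frac{148698}{J{\left(986,332 \right)}} = - \frac{148698}{8 \frac{1}{332 + 986 + 9 \cdot 986^{2}} \left(7 \cdot 332 + 7 \cdot 986 - 8874 \left(908 + 332 - 6902\right)\right)} = - \frac{148698}{8 \frac{1}{332 + 986 + 9 \cdot 972196} \left(2324 + 6902 - 8874 \left(908 + 332 - 6902\right)\right)} = - \frac{148698}{8 \frac{1}{332 + 986 + 8749764} \left(2324 + 6902 - 8874 \left(-5662\right)\right)} = - \frac{148698}{8 \cdot \frac{1}{8751082} \left(2324 + 6902 + 50244588\right)} = - \frac{148698}{8 \cdot \frac{1}{8751082} \cdot 50253814} = - \frac{148698}{\frac{201015256}{4375541}} = \left(-148698\right) \frac{4375541}{201015256} = - \frac{325317097809}{100507628}$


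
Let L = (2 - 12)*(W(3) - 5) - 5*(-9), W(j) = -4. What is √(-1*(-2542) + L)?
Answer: √2677 ≈ 51.740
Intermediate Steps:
L = 135 (L = (2 - 12)*(-4 - 5) - 5*(-9) = -10*(-9) + 45 = 90 + 45 = 135)
√(-1*(-2542) + L) = √(-1*(-2542) + 135) = √(2542 + 135) = √2677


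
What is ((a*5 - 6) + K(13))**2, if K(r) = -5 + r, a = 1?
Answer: 49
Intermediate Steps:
((a*5 - 6) + K(13))**2 = ((1*5 - 6) + (-5 + 13))**2 = ((5 - 6) + 8)**2 = (-1 + 8)**2 = 7**2 = 49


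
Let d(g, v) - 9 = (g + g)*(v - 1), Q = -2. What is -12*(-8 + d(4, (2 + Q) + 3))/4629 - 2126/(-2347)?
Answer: 3120822/3621421 ≈ 0.86177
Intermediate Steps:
d(g, v) = 9 + 2*g*(-1 + v) (d(g, v) = 9 + (g + g)*(v - 1) = 9 + (2*g)*(-1 + v) = 9 + 2*g*(-1 + v))
-12*(-8 + d(4, (2 + Q) + 3))/4629 - 2126/(-2347) = -12*(-8 + (9 - 2*4 + 2*4*((2 - 2) + 3)))/4629 - 2126/(-2347) = -12*(-8 + (9 - 8 + 2*4*(0 + 3)))*(1/4629) - 2126*(-1/2347) = -12*(-8 + (9 - 8 + 2*4*3))*(1/4629) + 2126/2347 = -12*(-8 + (9 - 8 + 24))*(1/4629) + 2126/2347 = -12*(-8 + 25)*(1/4629) + 2126/2347 = -12*17*(1/4629) + 2126/2347 = -204*1/4629 + 2126/2347 = -68/1543 + 2126/2347 = 3120822/3621421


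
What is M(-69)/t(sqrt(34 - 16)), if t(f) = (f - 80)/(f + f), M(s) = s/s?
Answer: -18/3191 - 240*sqrt(2)/3191 ≈ -0.11201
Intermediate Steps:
M(s) = 1
t(f) = (-80 + f)/(2*f) (t(f) = (-80 + f)/((2*f)) = (-80 + f)*(1/(2*f)) = (-80 + f)/(2*f))
M(-69)/t(sqrt(34 - 16)) = 1/((-80 + sqrt(34 - 16))/(2*(sqrt(34 - 16)))) = 1/((-80 + sqrt(18))/(2*(sqrt(18)))) = 1/((-80 + 3*sqrt(2))/(2*((3*sqrt(2))))) = 1/((sqrt(2)/6)*(-80 + 3*sqrt(2))/2) = 1/(sqrt(2)*(-80 + 3*sqrt(2))/12) = 1*(6*sqrt(2)/(-80 + 3*sqrt(2))) = 6*sqrt(2)/(-80 + 3*sqrt(2))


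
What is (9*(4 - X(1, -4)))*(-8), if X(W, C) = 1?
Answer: -216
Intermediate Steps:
(9*(4 - X(1, -4)))*(-8) = (9*(4 - 1*1))*(-8) = (9*(4 - 1))*(-8) = (9*3)*(-8) = 27*(-8) = -216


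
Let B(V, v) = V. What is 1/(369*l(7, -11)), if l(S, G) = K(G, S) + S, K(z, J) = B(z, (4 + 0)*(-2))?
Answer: -1/1476 ≈ -0.00067751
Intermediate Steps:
K(z, J) = z
l(S, G) = G + S
1/(369*l(7, -11)) = 1/(369*(-11 + 7)) = 1/(369*(-4)) = 1/(-1476) = -1/1476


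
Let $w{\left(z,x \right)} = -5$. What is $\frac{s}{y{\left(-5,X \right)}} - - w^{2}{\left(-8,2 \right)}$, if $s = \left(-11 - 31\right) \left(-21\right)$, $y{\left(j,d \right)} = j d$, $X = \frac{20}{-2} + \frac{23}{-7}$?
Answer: $\frac{5933}{155} \approx 38.277$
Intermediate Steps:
$X = - \frac{93}{7}$ ($X = 20 \left(- \frac{1}{2}\right) + 23 \left(- \frac{1}{7}\right) = -10 - \frac{23}{7} = - \frac{93}{7} \approx -13.286$)
$y{\left(j,d \right)} = d j$
$s = 882$ ($s = \left(-42\right) \left(-21\right) = 882$)
$\frac{s}{y{\left(-5,X \right)}} - - w^{2}{\left(-8,2 \right)} = \frac{882}{\left(- \frac{93}{7}\right) \left(-5\right)} - - \left(-5\right)^{2} = \frac{882}{\frac{465}{7}} - \left(-1\right) 25 = 882 \cdot \frac{7}{465} - -25 = \frac{2058}{155} + 25 = \frac{5933}{155}$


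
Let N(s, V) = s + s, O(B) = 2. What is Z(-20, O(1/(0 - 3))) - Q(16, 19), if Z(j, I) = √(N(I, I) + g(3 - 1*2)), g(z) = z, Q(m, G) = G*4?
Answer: -76 + √5 ≈ -73.764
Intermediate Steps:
Q(m, G) = 4*G
N(s, V) = 2*s
Z(j, I) = √(1 + 2*I) (Z(j, I) = √(2*I + (3 - 1*2)) = √(2*I + (3 - 2)) = √(2*I + 1) = √(1 + 2*I))
Z(-20, O(1/(0 - 3))) - Q(16, 19) = √(1 + 2*2) - 4*19 = √(1 + 4) - 1*76 = √5 - 76 = -76 + √5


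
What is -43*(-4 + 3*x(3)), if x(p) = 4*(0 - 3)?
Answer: 1720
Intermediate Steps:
x(p) = -12 (x(p) = 4*(-3) = -12)
-43*(-4 + 3*x(3)) = -43*(-4 + 3*(-12)) = -43*(-4 - 36) = -43*(-40) = 1720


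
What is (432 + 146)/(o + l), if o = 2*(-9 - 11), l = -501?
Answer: -578/541 ≈ -1.0684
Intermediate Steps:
o = -40 (o = 2*(-20) = -40)
(432 + 146)/(o + l) = (432 + 146)/(-40 - 501) = 578/(-541) = 578*(-1/541) = -578/541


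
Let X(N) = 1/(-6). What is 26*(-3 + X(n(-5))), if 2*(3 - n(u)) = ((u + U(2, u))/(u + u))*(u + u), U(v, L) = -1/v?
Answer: -247/3 ≈ -82.333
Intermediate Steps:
n(u) = 13/4 - u/2 (n(u) = 3 - (u - 1/2)/(u + u)*(u + u)/2 = 3 - (u - 1*½)/((2*u))*2*u/2 = 3 - (u - ½)*(1/(2*u))*2*u/2 = 3 - (-½ + u)*(1/(2*u))*2*u/2 = 3 - (-½ + u)/(2*u)*2*u/2 = 3 - (-½ + u)/2 = 3 + (¼ - u/2) = 13/4 - u/2)
X(N) = -⅙
26*(-3 + X(n(-5))) = 26*(-3 - ⅙) = 26*(-19/6) = -247/3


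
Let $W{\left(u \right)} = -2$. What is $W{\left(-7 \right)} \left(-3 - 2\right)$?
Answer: $10$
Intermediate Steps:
$W{\left(-7 \right)} \left(-3 - 2\right) = - 2 \left(-3 - 2\right) = \left(-2\right) \left(-5\right) = 10$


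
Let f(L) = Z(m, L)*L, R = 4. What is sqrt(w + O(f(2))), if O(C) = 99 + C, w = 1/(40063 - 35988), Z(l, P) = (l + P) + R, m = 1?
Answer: 6*sqrt(2084933)/815 ≈ 10.630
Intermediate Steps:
Z(l, P) = 4 + P + l (Z(l, P) = (l + P) + 4 = (P + l) + 4 = 4 + P + l)
f(L) = L*(5 + L) (f(L) = (4 + L + 1)*L = (5 + L)*L = L*(5 + L))
w = 1/4075 ≈ 0.00024540
sqrt(w + O(f(2))) = sqrt(1/4075 + (99 + 2*(5 + 2))) = sqrt(1/4075 + (99 + 2*7)) = sqrt(1/4075 + (99 + 14)) = sqrt(1/4075 + 113) = sqrt(460476/4075) = 6*sqrt(2084933)/815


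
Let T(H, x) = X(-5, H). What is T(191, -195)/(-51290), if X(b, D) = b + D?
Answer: -93/25645 ≈ -0.0036264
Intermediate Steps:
X(b, D) = D + b
T(H, x) = -5 + H (T(H, x) = H - 5 = -5 + H)
T(191, -195)/(-51290) = (-5 + 191)/(-51290) = 186*(-1/51290) = -93/25645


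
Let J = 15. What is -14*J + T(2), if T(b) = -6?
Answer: -216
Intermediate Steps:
-14*J + T(2) = -14*15 - 6 = -210 - 6 = -216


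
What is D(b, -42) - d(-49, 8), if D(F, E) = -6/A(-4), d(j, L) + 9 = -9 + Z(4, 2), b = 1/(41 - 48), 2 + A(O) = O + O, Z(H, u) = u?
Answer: 83/5 ≈ 16.600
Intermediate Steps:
A(O) = -2 + 2*O (A(O) = -2 + (O + O) = -2 + 2*O)
b = -⅐ (b = 1/(-7) = -⅐ ≈ -0.14286)
d(j, L) = -16 (d(j, L) = -9 + (-9 + 2) = -9 - 7 = -16)
D(F, E) = ⅗ (D(F, E) = -6/(-2 + 2*(-4)) = -6/(-2 - 8) = -6/(-10) = -6*(-⅒) = ⅗)
D(b, -42) - d(-49, 8) = ⅗ - 1*(-16) = ⅗ + 16 = 83/5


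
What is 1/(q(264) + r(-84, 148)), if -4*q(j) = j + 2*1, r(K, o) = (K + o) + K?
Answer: -2/173 ≈ -0.011561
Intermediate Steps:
r(K, o) = o + 2*K
q(j) = -½ - j/4 (q(j) = -(j + 2*1)/4 = -(j + 2)/4 = -(2 + j)/4 = -½ - j/4)
1/(q(264) + r(-84, 148)) = 1/((-½ - ¼*264) + (148 + 2*(-84))) = 1/((-½ - 66) + (148 - 168)) = 1/(-133/2 - 20) = 1/(-173/2) = -2/173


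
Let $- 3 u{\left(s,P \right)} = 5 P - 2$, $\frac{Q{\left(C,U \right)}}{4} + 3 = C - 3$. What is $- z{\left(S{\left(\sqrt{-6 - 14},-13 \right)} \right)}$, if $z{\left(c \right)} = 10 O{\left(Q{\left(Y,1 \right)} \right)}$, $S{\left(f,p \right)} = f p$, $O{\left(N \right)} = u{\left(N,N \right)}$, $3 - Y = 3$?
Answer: $- \frac{1220}{3} \approx -406.67$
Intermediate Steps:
$Y = 0$ ($Y = 3 - 3 = 0$)
$Q{\left(C,U \right)} = -24 + 4 C$ ($Q{\left(C,U \right)} = -12 + 4 \left(C - 3\right) = -12 + 4 \left(-3 + C\right) = -12 + \left(-12 + 4 C\right) = -24 + 4 C$)
$u{\left(s,P \right)} = \frac{2}{3} - \frac{5 P}{3}$ ($u{\left(s,P \right)} = - \frac{5 P - 2}{3} = - \frac{-2 + 5 P}{3} = \frac{2}{3} - \frac{5 P}{3}$)
$O{\left(N \right)} = \frac{2}{3} - \frac{5 N}{3}$
$z{\left(c \right)} = \frac{1220}{3}$ ($z{\left(c \right)} = 10 \left(\frac{2}{3} - \frac{5 \left(-24 + 4 \cdot 0\right)}{3}\right) = 10 \left(\frac{2}{3} - \frac{5 \left(-24 + 0\right)}{3}\right) = 10 \left(\frac{2}{3} - -40\right) = 10 \left(\frac{2}{3} + 40\right) = 10 \cdot \frac{122}{3} = \frac{1220}{3}$)
$- z{\left(S{\left(\sqrt{-6 - 14},-13 \right)} \right)} = \left(-1\right) \frac{1220}{3} = - \frac{1220}{3}$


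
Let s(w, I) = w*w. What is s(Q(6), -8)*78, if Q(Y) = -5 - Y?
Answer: 9438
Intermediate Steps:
s(w, I) = w**2
s(Q(6), -8)*78 = (-5 - 1*6)**2*78 = (-5 - 6)**2*78 = (-11)**2*78 = 121*78 = 9438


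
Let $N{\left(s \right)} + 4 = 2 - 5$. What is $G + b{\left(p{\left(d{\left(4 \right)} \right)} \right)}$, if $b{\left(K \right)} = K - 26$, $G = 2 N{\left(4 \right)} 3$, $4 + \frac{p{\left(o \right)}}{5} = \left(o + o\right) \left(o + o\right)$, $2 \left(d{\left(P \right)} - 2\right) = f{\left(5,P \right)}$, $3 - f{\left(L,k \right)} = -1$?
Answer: $232$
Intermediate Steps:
$f{\left(L,k \right)} = 4$ ($f{\left(L,k \right)} = 3 - -1 = 3 + 1 = 4$)
$d{\left(P \right)} = 4$ ($d{\left(P \right)} = 2 + \frac{1}{2} \cdot 4 = 2 + 2 = 4$)
$N{\left(s \right)} = -7$ ($N{\left(s \right)} = -4 + \left(2 - 5\right) = -4 - 3 = -7$)
$p{\left(o \right)} = -20 + 20 o^{2}$ ($p{\left(o \right)} = -20 + 5 \left(o + o\right) \left(o + o\right) = -20 + 5 \cdot 2 o 2 o = -20 + 5 \cdot 4 o^{2} = -20 + 20 o^{2}$)
$G = -42$ ($G = 2 \left(-7\right) 3 = \left(-14\right) 3 = -42$)
$b{\left(K \right)} = -26 + K$
$G + b{\left(p{\left(d{\left(4 \right)} \right)} \right)} = -42 - \left(46 - 320\right) = -42 + \left(-26 + \left(-20 + 20 \cdot 16\right)\right) = -42 + \left(-26 + \left(-20 + 320\right)\right) = -42 + \left(-26 + 300\right) = -42 + 274 = 232$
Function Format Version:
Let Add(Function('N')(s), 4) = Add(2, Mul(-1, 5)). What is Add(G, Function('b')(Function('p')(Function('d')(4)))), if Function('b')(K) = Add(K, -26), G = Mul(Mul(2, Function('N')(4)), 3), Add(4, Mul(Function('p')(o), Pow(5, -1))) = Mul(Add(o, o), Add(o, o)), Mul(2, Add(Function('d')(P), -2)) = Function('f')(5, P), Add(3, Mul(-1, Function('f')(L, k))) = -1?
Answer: 232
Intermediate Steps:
Function('f')(L, k) = 4 (Function('f')(L, k) = Add(3, Mul(-1, -1)) = Add(3, 1) = 4)
Function('d')(P) = 4 (Function('d')(P) = Add(2, Mul(Rational(1, 2), 4)) = Add(2, 2) = 4)
Function('N')(s) = -7 (Function('N')(s) = Add(-4, Add(2, Mul(-1, 5))) = Add(-4, Add(2, -5)) = Add(-4, -3) = -7)
Function('p')(o) = Add(-20, Mul(20, Pow(o, 2))) (Function('p')(o) = Add(-20, Mul(5, Mul(Add(o, o), Add(o, o)))) = Add(-20, Mul(5, Mul(Mul(2, o), Mul(2, o)))) = Add(-20, Mul(5, Mul(4, Pow(o, 2)))) = Add(-20, Mul(20, Pow(o, 2))))
G = -42 (G = Mul(Mul(2, -7), 3) = Mul(-14, 3) = -42)
Function('b')(K) = Add(-26, K)
Add(G, Function('b')(Function('p')(Function('d')(4)))) = Add(-42, Add(-26, Add(-20, Mul(20, Pow(4, 2))))) = Add(-42, Add(-26, Add(-20, Mul(20, 16)))) = Add(-42, Add(-26, Add(-20, 320))) = Add(-42, Add(-26, 300)) = Add(-42, 274) = 232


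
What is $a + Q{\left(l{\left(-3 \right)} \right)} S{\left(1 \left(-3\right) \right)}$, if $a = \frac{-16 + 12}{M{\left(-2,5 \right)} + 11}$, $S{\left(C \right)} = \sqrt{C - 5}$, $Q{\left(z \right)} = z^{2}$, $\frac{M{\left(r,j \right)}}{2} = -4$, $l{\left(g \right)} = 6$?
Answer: $- \frac{4}{3} + 72 i \sqrt{2} \approx -1.3333 + 101.82 i$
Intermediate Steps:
$M{\left(r,j \right)} = -8$ ($M{\left(r,j \right)} = 2 \left(-4\right) = -8$)
$S{\left(C \right)} = \sqrt{-5 + C}$
$a = - \frac{4}{3}$ ($a = \frac{-16 + 12}{-8 + 11} = - \frac{4}{3} \approx -1.3333$)
$a + Q{\left(l{\left(-3 \right)} \right)} S{\left(1 \left(-3\right) \right)} = - \frac{4}{3} + 6^{2} \sqrt{-5 + 1 \left(-3\right)} = - \frac{4}{3} + 36 \sqrt{-5 - 3} = - \frac{4}{3} + 36 \sqrt{-8} = - \frac{4}{3} + 36 \cdot 2 i \sqrt{2} = - \frac{4}{3} + 72 i \sqrt{2}$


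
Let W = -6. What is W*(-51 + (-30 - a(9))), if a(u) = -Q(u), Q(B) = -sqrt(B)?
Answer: 504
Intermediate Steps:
a(u) = sqrt(u) (a(u) = -(-1)*sqrt(u) = sqrt(u))
W*(-51 + (-30 - a(9))) = -6*(-51 + (-30 - sqrt(9))) = -6*(-51 + (-30 - 1*3)) = -6*(-51 + (-30 - 3)) = -6*(-51 - 33) = -6*(-84) = 504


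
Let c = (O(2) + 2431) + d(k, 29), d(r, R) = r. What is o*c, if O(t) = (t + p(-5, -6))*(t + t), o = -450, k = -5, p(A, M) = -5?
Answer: -1086300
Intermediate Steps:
O(t) = 2*t*(-5 + t) (O(t) = (t - 5)*(t + t) = (-5 + t)*(2*t) = 2*t*(-5 + t))
c = 2414 (c = (2*2*(-5 + 2) + 2431) - 5 = (2*2*(-3) + 2431) - 5 = (-12 + 2431) - 5 = 2419 - 5 = 2414)
o*c = -450*2414 = -1086300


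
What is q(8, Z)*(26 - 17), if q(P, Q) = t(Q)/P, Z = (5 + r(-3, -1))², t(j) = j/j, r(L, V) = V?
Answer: 9/8 ≈ 1.1250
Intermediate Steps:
t(j) = 1
Z = 16 (Z = (5 - 1)² = 4² = 16)
q(P, Q) = 1/P
q(8, Z)*(26 - 17) = (26 - 17)/8 = (⅛)*9 = 9/8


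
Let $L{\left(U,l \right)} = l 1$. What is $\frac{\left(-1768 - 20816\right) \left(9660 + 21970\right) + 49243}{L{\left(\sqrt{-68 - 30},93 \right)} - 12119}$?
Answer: $\frac{714282677}{12026} \approx 59395.0$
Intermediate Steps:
$L{\left(U,l \right)} = l$
$\frac{\left(-1768 - 20816\right) \left(9660 + 21970\right) + 49243}{L{\left(\sqrt{-68 - 30},93 \right)} - 12119} = \frac{\left(-1768 - 20816\right) \left(9660 + 21970\right) + 49243}{93 - 12119} = \frac{\left(-22584\right) 31630 + 49243}{-12026} = \left(-714331920 + 49243\right) \left(- \frac{1}{12026}\right) = \left(-714282677\right) \left(- \frac{1}{12026}\right) = \frac{714282677}{12026}$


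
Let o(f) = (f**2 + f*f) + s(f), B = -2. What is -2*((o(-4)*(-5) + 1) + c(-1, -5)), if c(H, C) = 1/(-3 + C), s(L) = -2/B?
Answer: 1313/4 ≈ 328.25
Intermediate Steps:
s(L) = 1 (s(L) = -2/(-2) = -2*(-1/2) = 1)
o(f) = 1 + 2*f**2 (o(f) = (f**2 + f*f) + 1 = (f**2 + f**2) + 1 = 2*f**2 + 1 = 1 + 2*f**2)
-2*((o(-4)*(-5) + 1) + c(-1, -5)) = -2*(((1 + 2*(-4)**2)*(-5) + 1) + 1/(-3 - 5)) = -2*(((1 + 2*16)*(-5) + 1) + 1/(-8)) = -2*(((1 + 32)*(-5) + 1) - 1/8) = -2*((33*(-5) + 1) - 1/8) = -2*((-165 + 1) - 1/8) = -2*(-164 - 1/8) = -2*(-1313/8) = 1313/4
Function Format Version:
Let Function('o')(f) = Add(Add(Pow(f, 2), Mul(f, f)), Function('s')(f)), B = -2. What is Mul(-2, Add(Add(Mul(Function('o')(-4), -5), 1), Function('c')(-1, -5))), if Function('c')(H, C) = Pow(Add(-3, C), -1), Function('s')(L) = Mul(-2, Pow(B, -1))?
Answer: Rational(1313, 4) ≈ 328.25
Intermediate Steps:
Function('s')(L) = 1 (Function('s')(L) = Mul(-2, Pow(-2, -1)) = Mul(-2, Rational(-1, 2)) = 1)
Function('o')(f) = Add(1, Mul(2, Pow(f, 2))) (Function('o')(f) = Add(Add(Pow(f, 2), Mul(f, f)), 1) = Add(Add(Pow(f, 2), Pow(f, 2)), 1) = Add(Mul(2, Pow(f, 2)), 1) = Add(1, Mul(2, Pow(f, 2))))
Mul(-2, Add(Add(Mul(Function('o')(-4), -5), 1), Function('c')(-1, -5))) = Mul(-2, Add(Add(Mul(Add(1, Mul(2, Pow(-4, 2))), -5), 1), Pow(Add(-3, -5), -1))) = Mul(-2, Add(Add(Mul(Add(1, Mul(2, 16)), -5), 1), Pow(-8, -1))) = Mul(-2, Add(Add(Mul(Add(1, 32), -5), 1), Rational(-1, 8))) = Mul(-2, Add(Add(Mul(33, -5), 1), Rational(-1, 8))) = Mul(-2, Add(Add(-165, 1), Rational(-1, 8))) = Mul(-2, Add(-164, Rational(-1, 8))) = Mul(-2, Rational(-1313, 8)) = Rational(1313, 4)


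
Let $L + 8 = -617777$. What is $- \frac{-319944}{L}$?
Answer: $- \frac{319944}{617785} \approx -0.51789$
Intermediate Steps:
$L = -617785$ ($L = -8 - 617777 = -617785$)
$- \frac{-319944}{L} = - \frac{-319944}{-617785} = - \frac{\left(-319944\right) \left(-1\right)}{617785} = \left(-1\right) \frac{319944}{617785} = - \frac{319944}{617785}$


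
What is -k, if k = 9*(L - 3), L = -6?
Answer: 81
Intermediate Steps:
k = -81 (k = 9*(-6 - 3) = 9*(-9) = -81)
-k = -1*(-81) = 81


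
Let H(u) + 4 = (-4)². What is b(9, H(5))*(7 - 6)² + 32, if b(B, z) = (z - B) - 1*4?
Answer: 31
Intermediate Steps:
H(u) = 12 (H(u) = -4 + (-4)² = -4 + 16 = 12)
b(B, z) = -4 + z - B (b(B, z) = (z - B) - 4 = -4 + z - B)
b(9, H(5))*(7 - 6)² + 32 = (-4 + 12 - 1*9)*(7 - 6)² + 32 = (-4 + 12 - 9)*1² + 32 = -1*1 + 32 = -1 + 32 = 31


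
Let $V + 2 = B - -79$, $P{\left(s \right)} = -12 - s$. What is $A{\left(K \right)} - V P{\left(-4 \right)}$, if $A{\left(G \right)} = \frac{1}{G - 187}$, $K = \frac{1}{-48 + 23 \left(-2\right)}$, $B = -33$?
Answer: $\frac{6187714}{17579} \approx 351.99$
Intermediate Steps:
$V = 44$ ($V = -2 - -46 = -2 + \left(-33 + 79\right) = -2 + 46 = 44$)
$K = - \frac{1}{94}$ ($K = \frac{1}{-48 - 46} = \frac{1}{-94} = - \frac{1}{94} \approx -0.010638$)
$A{\left(G \right)} = \frac{1}{-187 + G}$
$A{\left(K \right)} - V P{\left(-4 \right)} = \frac{1}{-187 - \frac{1}{94}} - 44 \left(-12 - -4\right) = \frac{1}{- \frac{17579}{94}} - 44 \left(-12 + 4\right) = - \frac{94}{17579} - 44 \left(-8\right) = - \frac{94}{17579} - -352 = - \frac{94}{17579} + 352 = \frac{6187714}{17579}$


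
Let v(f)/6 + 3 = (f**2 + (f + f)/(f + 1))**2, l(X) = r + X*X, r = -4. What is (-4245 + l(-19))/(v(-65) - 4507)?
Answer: -1990656/54887543875 ≈ -3.6268e-5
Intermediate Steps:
l(X) = -4 + X**2 (l(X) = -4 + X*X = -4 + X**2)
v(f) = -18 + 6*(f**2 + 2*f/(1 + f))**2 (v(f) = -18 + 6*(f**2 + (f + f)/(f + 1))**2 = -18 + 6*(f**2 + (2*f)/(1 + f))**2 = -18 + 6*(f**2 + 2*f/(1 + f))**2)
(-4245 + l(-19))/(v(-65) - 4507) = (-4245 + (-4 + (-19)**2))/((-18 + 6*(-65)**2*(2 - 65 + (-65)**2)**2/(1 - 65)**2) - 4507) = (-4245 + (-4 + 361))/((-18 + 6*4225*(2 - 65 + 4225)**2/(-64)**2) - 4507) = (-4245 + 357)/((-18 + 6*4225*(1/4096)*4162**2) - 4507) = -3888/((-18 + 6*4225*(1/4096)*17322244) - 4507) = -3888/((-18 + 54889860675/512) - 4507) = -3888/(54889851459/512 - 4507) = -3888/54887543875/512 = -3888*512/54887543875 = -1990656/54887543875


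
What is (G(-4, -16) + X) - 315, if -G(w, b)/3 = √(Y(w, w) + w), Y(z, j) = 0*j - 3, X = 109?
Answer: -206 - 3*I*√7 ≈ -206.0 - 7.9373*I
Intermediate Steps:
Y(z, j) = -3 (Y(z, j) = 0 - 3 = -3)
G(w, b) = -3*√(-3 + w)
(G(-4, -16) + X) - 315 = (-3*√(-3 - 4) + 109) - 315 = (-3*I*√7 + 109) - 315 = (109 - 3*I*√7) - 315 = -206 - 3*I*√7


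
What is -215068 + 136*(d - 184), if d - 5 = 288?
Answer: -200244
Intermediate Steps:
d = 293 (d = 5 + 288 = 293)
-215068 + 136*(d - 184) = -215068 + 136*(293 - 184) = -215068 + 136*109 = -215068 + 14824 = -200244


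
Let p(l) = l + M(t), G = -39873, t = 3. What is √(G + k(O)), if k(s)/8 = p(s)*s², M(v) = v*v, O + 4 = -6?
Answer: I*√40673 ≈ 201.68*I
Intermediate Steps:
O = -10 (O = -4 - 6 = -10)
M(v) = v²
p(l) = 9 + l (p(l) = l + 3² = l + 9 = 9 + l)
k(s) = 8*s²*(9 + s) (k(s) = 8*((9 + s)*s²) = 8*(s²*(9 + s)) = 8*s²*(9 + s))
√(G + k(O)) = √(-39873 + 8*(-10)²*(9 - 10)) = √(-39873 + 8*100*(-1)) = √(-39873 - 800) = √(-40673) = I*√40673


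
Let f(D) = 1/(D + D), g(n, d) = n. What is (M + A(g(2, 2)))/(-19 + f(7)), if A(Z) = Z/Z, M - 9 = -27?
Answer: 238/265 ≈ 0.89811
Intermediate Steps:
M = -18 (M = 9 - 27 = -18)
f(D) = 1/(2*D)
A(Z) = 1
(M + A(g(2, 2)))/(-19 + f(7)) = (-18 + 1)/(-19 + (½)/7) = -17/(-19 + (½)*(⅐)) = -17/(-19 + 1/14) = -17/(-265/14) = -14/265*(-17) = 238/265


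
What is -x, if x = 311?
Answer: -311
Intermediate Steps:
-x = -1*311 = -311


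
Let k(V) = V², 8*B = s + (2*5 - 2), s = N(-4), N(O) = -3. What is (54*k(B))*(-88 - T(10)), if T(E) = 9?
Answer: -65475/32 ≈ -2046.1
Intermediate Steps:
s = -3
B = 5/8 (B = (-3 + (2*5 - 2))/8 = (-3 + (10 - 2))/8 = (-3 + 8)/8 = (⅛)*5 = 5/8 ≈ 0.62500)
(54*k(B))*(-88 - T(10)) = (54*(5/8)²)*(-88 - 1*9) = (54*(25/64))*(-88 - 9) = (675/32)*(-97) = -65475/32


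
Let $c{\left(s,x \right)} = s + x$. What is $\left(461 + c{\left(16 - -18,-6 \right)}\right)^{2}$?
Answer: $239121$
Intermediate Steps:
$\left(461 + c{\left(16 - -18,-6 \right)}\right)^{2} = \left(461 + \left(\left(16 - -18\right) - 6\right)\right)^{2} = \left(461 + \left(\left(16 + 18\right) - 6\right)\right)^{2} = \left(461 + \left(34 - 6\right)\right)^{2} = \left(461 + 28\right)^{2} = 489^{2} = 239121$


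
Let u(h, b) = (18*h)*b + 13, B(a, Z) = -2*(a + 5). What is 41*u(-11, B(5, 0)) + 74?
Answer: 162967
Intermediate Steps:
B(a, Z) = -10 - 2*a (B(a, Z) = -2*(5 + a) = -10 - 2*a)
u(h, b) = 13 + 18*b*h (u(h, b) = 18*b*h + 13 = 13 + 18*b*h)
41*u(-11, B(5, 0)) + 74 = 41*(13 + 18*(-10 - 2*5)*(-11)) + 74 = 41*(13 + 18*(-10 - 10)*(-11)) + 74 = 41*(13 + 18*(-20)*(-11)) + 74 = 41*(13 + 3960) + 74 = 41*3973 + 74 = 162893 + 74 = 162967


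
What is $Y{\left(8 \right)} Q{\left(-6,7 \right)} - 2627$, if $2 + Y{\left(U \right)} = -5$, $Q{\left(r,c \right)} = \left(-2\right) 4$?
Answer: $-2571$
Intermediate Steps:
$Q{\left(r,c \right)} = -8$
$Y{\left(U \right)} = -7$ ($Y{\left(U \right)} = -2 - 5 = -7$)
$Y{\left(8 \right)} Q{\left(-6,7 \right)} - 2627 = \left(-7\right) \left(-8\right) - 2627 = 56 - 2627 = -2571$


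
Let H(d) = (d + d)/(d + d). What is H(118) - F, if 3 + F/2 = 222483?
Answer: -444959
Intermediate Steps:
F = 444960 (F = -6 + 2*222483 = -6 + 444966 = 444960)
H(d) = 1 (H(d) = (2*d)/((2*d)) = (2*d)*(1/(2*d)) = 1)
H(118) - F = 1 - 1*444960 = 1 - 444960 = -444959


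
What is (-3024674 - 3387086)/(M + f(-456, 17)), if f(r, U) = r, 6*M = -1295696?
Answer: 1202205/40576 ≈ 29.628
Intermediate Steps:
M = -647848/3 (M = (⅙)*(-1295696) = -647848/3 ≈ -2.1595e+5)
(-3024674 - 3387086)/(M + f(-456, 17)) = (-3024674 - 3387086)/(-647848/3 - 456) = -6411760/(-649216/3) = -6411760*(-3/649216) = 1202205/40576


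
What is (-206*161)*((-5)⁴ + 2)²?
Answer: -13038516414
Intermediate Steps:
(-206*161)*((-5)⁴ + 2)² = -33166*(625 + 2)² = -33166*627² = -33166*393129 = -13038516414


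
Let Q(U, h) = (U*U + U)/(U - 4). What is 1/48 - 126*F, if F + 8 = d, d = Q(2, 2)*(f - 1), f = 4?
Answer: 102817/48 ≈ 2142.0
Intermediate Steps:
Q(U, h) = (U + U²)/(-4 + U) (Q(U, h) = (U² + U)/(-4 + U) = (U + U²)/(-4 + U))
d = -9 (d = (2*(1 + 2)/(-4 + 2))*(4 - 1) = (2*3/(-2))*3 = (2*(-½)*3)*3 = -3*3 = -9)
F = -17 (F = -8 - 9 = -17)
1/48 - 126*F = 1/48 - 126*(-17) = 1/48 + 2142 = 102817/48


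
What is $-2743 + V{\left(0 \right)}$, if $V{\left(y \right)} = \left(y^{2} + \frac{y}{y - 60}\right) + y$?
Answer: $-2743$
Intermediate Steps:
$V{\left(y \right)} = y + y^{2} + \frac{y}{-60 + y}$ ($V{\left(y \right)} = \left(y^{2} + \frac{y}{-60 + y}\right) + y = y + y^{2} + \frac{y}{-60 + y}$)
$-2743 + V{\left(0 \right)} = -2743 + \frac{0 \left(-59 + 0^{2} - 0\right)}{-60 + 0} = -2743 + \frac{0 \left(-59 + 0 + 0\right)}{-60} = -2743 + 0 \left(- \frac{1}{60}\right) \left(-59\right) = -2743 + 0 = -2743$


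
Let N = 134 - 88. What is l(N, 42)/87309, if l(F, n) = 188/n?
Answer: 94/1833489 ≈ 5.1268e-5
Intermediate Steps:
N = 46
l(N, 42)/87309 = (188/42)/87309 = (188*(1/42))*(1/87309) = (94/21)*(1/87309) = 94/1833489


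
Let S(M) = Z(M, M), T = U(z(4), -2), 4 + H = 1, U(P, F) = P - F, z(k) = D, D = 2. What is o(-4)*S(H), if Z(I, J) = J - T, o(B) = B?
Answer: 28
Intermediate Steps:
z(k) = 2
H = -3 (H = -4 + 1 = -3)
T = 4 (T = 2 - 1*(-2) = 2 + 2 = 4)
Z(I, J) = -4 + J (Z(I, J) = J - 1*4 = J - 4 = -4 + J)
S(M) = -4 + M
o(-4)*S(H) = -4*(-4 - 3) = -4*(-7) = 28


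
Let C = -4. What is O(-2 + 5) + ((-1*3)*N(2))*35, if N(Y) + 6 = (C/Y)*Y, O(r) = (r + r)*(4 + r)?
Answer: 1092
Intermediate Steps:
O(r) = 2*r*(4 + r) (O(r) = (2*r)*(4 + r) = 2*r*(4 + r))
N(Y) = -10 (N(Y) = -6 + (-4/Y)*Y = -6 - 4 = -10)
O(-2 + 5) + ((-1*3)*N(2))*35 = 2*(-2 + 5)*(4 + (-2 + 5)) + (-1*3*(-10))*35 = 2*3*(4 + 3) - 3*(-10)*35 = 2*3*7 + 30*35 = 42 + 1050 = 1092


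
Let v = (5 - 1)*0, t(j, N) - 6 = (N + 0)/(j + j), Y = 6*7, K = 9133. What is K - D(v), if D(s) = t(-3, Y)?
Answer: 9134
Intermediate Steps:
Y = 42
t(j, N) = 6 + N/(2*j) (t(j, N) = 6 + (N + 0)/(j + j) = 6 + N/((2*j)) = 6 + N*(1/(2*j)) = 6 + N/(2*j))
v = 0 (v = 4*0 = 0)
D(s) = -1 (D(s) = 6 + (½)*42/(-3) = 6 + (½)*42*(-⅓) = 6 - 7 = -1)
K - D(v) = 9133 - 1*(-1) = 9133 + 1 = 9134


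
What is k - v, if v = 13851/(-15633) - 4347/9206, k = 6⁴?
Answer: 2305091565/1776758 ≈ 1297.4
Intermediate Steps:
k = 1296
v = -2413197/1776758 (v = 13851*(-1/15633) - 4347*1/9206 = -171/193 - 4347/9206 = -2413197/1776758 ≈ -1.3582)
k - v = 1296 - 1*(-2413197/1776758) = 1296 + 2413197/1776758 = 2305091565/1776758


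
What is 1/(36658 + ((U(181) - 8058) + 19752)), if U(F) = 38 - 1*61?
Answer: 1/48329 ≈ 2.0692e-5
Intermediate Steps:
U(F) = -23 (U(F) = 38 - 61 = -23)
1/(36658 + ((U(181) - 8058) + 19752)) = 1/(36658 + ((-23 - 8058) + 19752)) = 1/(36658 + (-8081 + 19752)) = 1/(36658 + 11671) = 1/48329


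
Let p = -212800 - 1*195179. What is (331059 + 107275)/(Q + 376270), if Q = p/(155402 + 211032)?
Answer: 160620480956/137877713201 ≈ 1.1649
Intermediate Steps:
p = -407979 (p = -212800 - 195179 = -407979)
Q = -407979/366434 (Q = -407979/(155402 + 211032) = -407979/366434 ≈ -1.1134)
(331059 + 107275)/(Q + 376270) = (331059 + 107275)/(-407979/366434 + 376270) = 438334/(137877713201/366434) = 438334*(366434/137877713201) = 160620480956/137877713201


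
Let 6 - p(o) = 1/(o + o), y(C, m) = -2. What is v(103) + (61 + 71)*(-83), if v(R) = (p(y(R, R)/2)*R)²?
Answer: 1749097/4 ≈ 4.3727e+5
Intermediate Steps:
p(o) = 6 - 1/(2*o) (p(o) = 6 - 1/(o + o) = 6 - 1/(2*o))
v(R) = 169*R²/4 (v(R) = ((6 - (-1/1)/2)*R)² = ((6 - 1/(2*((-2*½))))*R)² = ((6 - ½/(-1))*R)² = ((6 - ½*(-1))*R)² = ((6 + ½)*R)² = (13*R/2)² = 169*R²/4)
v(103) + (61 + 71)*(-83) = (169/4)*103² + (61 + 71)*(-83) = (169/4)*10609 + 132*(-83) = 1792921/4 - 10956 = 1749097/4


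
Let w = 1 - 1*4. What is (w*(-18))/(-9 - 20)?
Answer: -54/29 ≈ -1.8621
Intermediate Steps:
w = -3 (w = 1 - 4 = -3)
(w*(-18))/(-9 - 20) = (-3*(-18))/(-9 - 20) = 54/(-29) = 54*(-1/29) = -54/29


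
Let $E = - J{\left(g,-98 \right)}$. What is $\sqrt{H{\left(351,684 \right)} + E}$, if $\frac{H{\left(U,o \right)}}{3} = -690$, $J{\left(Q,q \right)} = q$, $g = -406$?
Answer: $2 i \sqrt{493} \approx 44.407 i$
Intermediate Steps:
$H{\left(U,o \right)} = -2070$ ($H{\left(U,o \right)} = 3 \left(-690\right) = -2070$)
$E = 98$ ($E = \left(-1\right) \left(-98\right) = 98$)
$\sqrt{H{\left(351,684 \right)} + E} = \sqrt{-2070 + 98} = \sqrt{-1972} = 2 i \sqrt{493}$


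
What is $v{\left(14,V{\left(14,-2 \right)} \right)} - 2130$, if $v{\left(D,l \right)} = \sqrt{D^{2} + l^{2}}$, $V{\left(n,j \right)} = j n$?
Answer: $-2130 + 14 \sqrt{5} \approx -2098.7$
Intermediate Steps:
$v{\left(14,V{\left(14,-2 \right)} \right)} - 2130 = \sqrt{14^{2} + \left(\left(-2\right) 14\right)^{2}} - 2130 = \sqrt{196 + \left(-28\right)^{2}} - 2130 = \sqrt{196 + 784} - 2130 = \sqrt{980} - 2130 = 14 \sqrt{5} - 2130 = -2130 + 14 \sqrt{5}$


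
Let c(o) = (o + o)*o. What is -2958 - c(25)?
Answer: -4208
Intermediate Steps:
c(o) = 2*o² (c(o) = (2*o)*o = 2*o²)
-2958 - c(25) = -2958 - 2*25² = -2958 - 2*625 = -2958 - 1*1250 = -2958 - 1250 = -4208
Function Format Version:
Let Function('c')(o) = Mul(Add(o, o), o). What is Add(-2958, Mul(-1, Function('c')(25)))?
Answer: -4208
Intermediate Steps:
Function('c')(o) = Mul(2, Pow(o, 2)) (Function('c')(o) = Mul(Mul(2, o), o) = Mul(2, Pow(o, 2)))
Add(-2958, Mul(-1, Function('c')(25))) = Add(-2958, Mul(-1, Mul(2, Pow(25, 2)))) = Add(-2958, Mul(-1, Mul(2, 625))) = Add(-2958, Mul(-1, 1250)) = Add(-2958, -1250) = -4208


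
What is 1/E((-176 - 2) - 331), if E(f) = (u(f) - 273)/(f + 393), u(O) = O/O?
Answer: 29/68 ≈ 0.42647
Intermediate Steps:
u(O) = 1
E(f) = -272/(393 + f) (E(f) = (1 - 273)/(f + 393) = -272/(393 + f))
1/E((-176 - 2) - 331) = 1/(-272/(393 + ((-176 - 2) - 331))) = 1/(-272/(393 + (-178 - 331))) = 1/(-272/(393 - 509)) = 1/(-272/(-116)) = 1/(-272*(-1/116)) = 1/(68/29) = 29/68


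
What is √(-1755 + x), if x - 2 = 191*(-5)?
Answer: 2*I*√677 ≈ 52.038*I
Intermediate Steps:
x = -953 (x = 2 + 191*(-5) = 2 - 955 = -953)
√(-1755 + x) = √(-1755 - 953) = √(-2708) = 2*I*√677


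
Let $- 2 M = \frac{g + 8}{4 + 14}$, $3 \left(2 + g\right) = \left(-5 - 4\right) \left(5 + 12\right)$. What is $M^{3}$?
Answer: $\frac{125}{64} \approx 1.9531$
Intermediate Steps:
$g = -53$ ($g = -2 + \frac{\left(-5 - 4\right) \left(5 + 12\right)}{3} = -2 + \frac{\left(-9\right) 17}{3} = -2 + \frac{1}{3} \left(-153\right) = -2 - 51 = -53$)
$M = \frac{5}{4}$ ($M = - \frac{\left(-53 + 8\right) \frac{1}{4 + 14}}{2} = - \frac{\left(-45\right) \frac{1}{18}}{2} = \left(- \frac{1}{2}\right) \left(- \frac{5}{2}\right) = \frac{5}{4} \approx 1.25$)
$M^{3} = \left(\frac{5}{4}\right)^{3} = \frac{125}{64}$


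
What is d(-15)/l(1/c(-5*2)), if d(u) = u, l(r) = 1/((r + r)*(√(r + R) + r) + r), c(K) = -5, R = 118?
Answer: 9/5 + 6*√2945/5 ≈ 66.921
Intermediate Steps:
l(r) = 1/(r + 2*r*(r + √(118 + r))) (l(r) = 1/((r + r)*(√(r + 118) + r) + r) = 1/((2*r)*(√(118 + r) + r) + r) = 1/((2*r)*(r + √(118 + r)) + r) = 1/(2*r*(r + √(118 + r)) + r) = 1/(r + 2*r*(r + √(118 + r))))
d(-15)/l(1/c(-5*2)) = -(-9/5 - 6*√(118 + 1/(-5))) = -(-9/5 - 6*√(118 - ⅕)) = -(-9/5 - 6*√2945/5) = -15*(-3/25 - 2*√2945/25) = 9/5 + 6*√2945/5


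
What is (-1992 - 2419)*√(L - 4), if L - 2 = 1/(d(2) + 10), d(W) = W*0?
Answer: -4411*I*√190/10 ≈ -6080.1*I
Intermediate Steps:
d(W) = 0
L = 21/10 (L = 2 + 1/(0 + 10) = 2 + 1/10 = 2 + ⅒ = 21/10 ≈ 2.1000)
(-1992 - 2419)*√(L - 4) = (-1992 - 2419)*√(21/10 - 4) = -4411*I*√190/10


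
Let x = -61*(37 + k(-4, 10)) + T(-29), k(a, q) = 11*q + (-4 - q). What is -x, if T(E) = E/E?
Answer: 8112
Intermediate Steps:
T(E) = 1
k(a, q) = -4 + 10*q
x = -8112 (x = -61*(37 + (-4 + 10*10)) + 1 = -61*(37 + (-4 + 100)) + 1 = -61*(37 + 96) + 1 = -61*133 + 1 = -8113 + 1 = -8112)
-x = -1*(-8112) = 8112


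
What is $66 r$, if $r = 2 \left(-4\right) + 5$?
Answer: $-198$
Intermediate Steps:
$r = -3$ ($r = -8 + 5 = -3$)
$66 r = 66 \left(-3\right) = -198$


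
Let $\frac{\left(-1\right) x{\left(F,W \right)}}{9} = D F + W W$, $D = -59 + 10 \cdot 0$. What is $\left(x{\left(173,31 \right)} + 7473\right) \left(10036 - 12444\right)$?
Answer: $-218374296$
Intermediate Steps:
$D = -59$ ($D = -59 + 0 = -59$)
$x{\left(F,W \right)} = - 9 W^{2} + 531 F$ ($x{\left(F,W \right)} = - 9 \left(- 59 F + W W\right) = - 9 \left(- 59 F + W^{2}\right) = - 9 \left(W^{2} - 59 F\right) = - 9 W^{2} + 531 F$)
$\left(x{\left(173,31 \right)} + 7473\right) \left(10036 - 12444\right) = \left(\left(- 9 \cdot 31^{2} + 531 \cdot 173\right) + 7473\right) \left(10036 - 12444\right) = \left(\left(\left(-9\right) 961 + 91863\right) + 7473\right) \left(-2408\right) = \left(\left(-8649 + 91863\right) + 7473\right) \left(-2408\right) = \left(83214 + 7473\right) \left(-2408\right) = 90687 \left(-2408\right) = -218374296$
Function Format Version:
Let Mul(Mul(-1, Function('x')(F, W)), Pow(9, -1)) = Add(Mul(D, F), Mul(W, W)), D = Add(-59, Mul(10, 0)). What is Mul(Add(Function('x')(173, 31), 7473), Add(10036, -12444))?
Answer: -218374296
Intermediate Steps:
D = -59 (D = Add(-59, 0) = -59)
Function('x')(F, W) = Add(Mul(-9, Pow(W, 2)), Mul(531, F)) (Function('x')(F, W) = Mul(-9, Add(Mul(-59, F), Mul(W, W))) = Mul(-9, Add(Mul(-59, F), Pow(W, 2))) = Mul(-9, Add(Pow(W, 2), Mul(-59, F))) = Add(Mul(-9, Pow(W, 2)), Mul(531, F)))
Mul(Add(Function('x')(173, 31), 7473), Add(10036, -12444)) = Mul(Add(Add(Mul(-9, Pow(31, 2)), Mul(531, 173)), 7473), Add(10036, -12444)) = Mul(Add(Add(Mul(-9, 961), 91863), 7473), -2408) = Mul(Add(Add(-8649, 91863), 7473), -2408) = Mul(Add(83214, 7473), -2408) = Mul(90687, -2408) = -218374296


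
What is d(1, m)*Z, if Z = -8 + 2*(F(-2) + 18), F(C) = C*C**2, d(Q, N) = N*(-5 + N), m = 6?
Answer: 72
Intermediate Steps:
F(C) = C**3
Z = 12 (Z = -8 + 2*((-2)**3 + 18) = -8 + 2*(-8 + 18) = -8 + 2*10 = -8 + 20 = 12)
d(1, m)*Z = (6*(-5 + 6))*12 = (6*1)*12 = 6*12 = 72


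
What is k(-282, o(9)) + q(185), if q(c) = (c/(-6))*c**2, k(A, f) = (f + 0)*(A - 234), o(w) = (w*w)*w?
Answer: -8588609/6 ≈ -1.4314e+6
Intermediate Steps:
o(w) = w**3 (o(w) = w**2*w = w**3)
k(A, f) = f*(-234 + A)
q(c) = -c**3/6 (q(c) = (c*(-1/6))*c**2 = (-c/6)*c**2 = -c**3/6)
k(-282, o(9)) + q(185) = 9**3*(-234 - 282) - 1/6*185**3 = 729*(-516) - 1/6*6331625 = -376164 - 6331625/6 = -8588609/6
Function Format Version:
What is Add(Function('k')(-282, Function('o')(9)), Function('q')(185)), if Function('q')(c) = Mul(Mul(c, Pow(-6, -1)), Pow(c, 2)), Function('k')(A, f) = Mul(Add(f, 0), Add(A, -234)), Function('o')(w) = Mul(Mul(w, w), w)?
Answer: Rational(-8588609, 6) ≈ -1.4314e+6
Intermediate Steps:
Function('o')(w) = Pow(w, 3) (Function('o')(w) = Mul(Pow(w, 2), w) = Pow(w, 3))
Function('k')(A, f) = Mul(f, Add(-234, A))
Function('q')(c) = Mul(Rational(-1, 6), Pow(c, 3)) (Function('q')(c) = Mul(Mul(c, Rational(-1, 6)), Pow(c, 2)) = Mul(Mul(Rational(-1, 6), c), Pow(c, 2)) = Mul(Rational(-1, 6), Pow(c, 3)))
Add(Function('k')(-282, Function('o')(9)), Function('q')(185)) = Add(Mul(Pow(9, 3), Add(-234, -282)), Mul(Rational(-1, 6), Pow(185, 3))) = Add(Mul(729, -516), Mul(Rational(-1, 6), 6331625)) = Add(-376164, Rational(-6331625, 6)) = Rational(-8588609, 6)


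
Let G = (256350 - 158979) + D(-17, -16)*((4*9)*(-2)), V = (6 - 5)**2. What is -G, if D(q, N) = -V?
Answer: -97443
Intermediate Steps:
V = 1 (V = 1**2 = 1)
D(q, N) = -1 (D(q, N) = -1*1 = -1)
G = 97443 (G = (256350 - 158979) - 4*9*(-2) = 97371 - 36*(-2) = 97371 - 1*(-72) = 97371 + 72 = 97443)
-G = -1*97443 = -97443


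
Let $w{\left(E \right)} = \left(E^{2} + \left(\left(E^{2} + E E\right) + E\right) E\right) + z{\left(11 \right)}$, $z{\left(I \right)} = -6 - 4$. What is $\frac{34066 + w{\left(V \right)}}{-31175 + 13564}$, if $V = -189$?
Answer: $\frac{13397040}{17611} \approx 760.72$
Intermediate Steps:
$z{\left(I \right)} = -10$
$w{\left(E \right)} = -10 + E^{2} + E \left(E + 2 E^{2}\right)$ ($w{\left(E \right)} = \left(E^{2} + \left(\left(E^{2} + E E\right) + E\right) E\right) - 10 = \left(E^{2} + \left(\left(E^{2} + E^{2}\right) + E\right) E\right) - 10 = \left(E^{2} + \left(2 E^{2} + E\right) E\right) - 10 = \left(E^{2} + \left(E + 2 E^{2}\right) E\right) - 10 = \left(E^{2} + E \left(E + 2 E^{2}\right)\right) - 10 = -10 + E^{2} + E \left(E + 2 E^{2}\right)$)
$\frac{34066 + w{\left(V \right)}}{-31175 + 13564} = \frac{34066 + \left(-10 + 2 \left(-189\right)^{2} + 2 \left(-189\right)^{3}\right)}{-31175 + 13564} = \frac{34066 + \left(-10 + 2 \cdot 35721 + 2 \left(-6751269\right)\right)}{-17611} = \left(34066 - 13431106\right) \left(- \frac{1}{17611}\right) = \left(-13397040\right) \left(- \frac{1}{17611}\right) = \frac{13397040}{17611}$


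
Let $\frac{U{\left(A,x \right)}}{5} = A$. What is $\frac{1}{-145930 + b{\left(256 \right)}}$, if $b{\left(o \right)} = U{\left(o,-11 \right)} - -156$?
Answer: $- \frac{1}{144494} \approx -6.9207 \cdot 10^{-6}$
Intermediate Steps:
$U{\left(A,x \right)} = 5 A$
$b{\left(o \right)} = 156 + 5 o$ ($b{\left(o \right)} = 5 o - -156 = 5 o + 156 = 156 + 5 o$)
$\frac{1}{-145930 + b{\left(256 \right)}} = \frac{1}{-145930 + \left(156 + 5 \cdot 256\right)} = \frac{1}{-145930 + \left(156 + 1280\right)} = \frac{1}{-145930 + 1436} = \frac{1}{-144494} = - \frac{1}{144494}$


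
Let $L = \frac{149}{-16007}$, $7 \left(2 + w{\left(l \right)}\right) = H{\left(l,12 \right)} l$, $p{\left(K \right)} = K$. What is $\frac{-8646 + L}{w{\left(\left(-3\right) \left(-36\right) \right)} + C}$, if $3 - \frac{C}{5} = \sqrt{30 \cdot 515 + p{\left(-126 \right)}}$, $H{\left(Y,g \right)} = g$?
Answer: $\frac{1343693278739}{269688032917} + \frac{67814368790 \sqrt{3831}}{269688032917} \approx 20.546$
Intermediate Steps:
$w{\left(l \right)} = -2 + \frac{12 l}{7}$
$L = - \frac{149}{16007}$ ($L = 149 \left(- \frac{1}{16007}\right) = - \frac{149}{16007} \approx -0.0093084$)
$C = 15 - 10 \sqrt{3831}$ ($C = 15 - 5 \sqrt{30 \cdot 515 - 126} = 15 - 5 \sqrt{15450 - 126} = 15 - 5 \sqrt{15324} = 15 - 5 \cdot 2 \sqrt{3831} = 15 - 10 \sqrt{3831} \approx -603.95$)
$\frac{-8646 + L}{w{\left(\left(-3\right) \left(-36\right) \right)} + C} = \frac{-8646 - \frac{149}{16007}}{\left(-2 + \frac{12 \left(\left(-3\right) \left(-36\right)\right)}{7}\right) + \left(15 - 10 \sqrt{3831}\right)} = - \frac{138396671}{16007 \left(\left(-2 + \frac{12}{7} \cdot 108\right) + \left(15 - 10 \sqrt{3831}\right)\right)} = - \frac{138396671}{16007 \left(\left(-2 + \frac{1296}{7}\right) + \left(15 - 10 \sqrt{3831}\right)\right)} = - \frac{138396671}{16007 \left(\frac{1282}{7} + \left(15 - 10 \sqrt{3831}\right)\right)} = - \frac{138396671}{16007 \left(\frac{1387}{7} - 10 \sqrt{3831}\right)}$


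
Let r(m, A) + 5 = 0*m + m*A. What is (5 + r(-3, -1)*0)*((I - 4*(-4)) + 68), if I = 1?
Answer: 425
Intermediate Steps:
r(m, A) = -5 + A*m (r(m, A) = -5 + (0*m + m*A) = -5 + (0 + A*m) = -5 + A*m)
(5 + r(-3, -1)*0)*((I - 4*(-4)) + 68) = (5 + (-5 - 1*(-3))*0)*((1 - 4*(-4)) + 68) = (5 + (-5 + 3)*0)*((1 + 16) + 68) = (5 - 2*0)*(17 + 68) = (5 + 0)*85 = 5*85 = 425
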